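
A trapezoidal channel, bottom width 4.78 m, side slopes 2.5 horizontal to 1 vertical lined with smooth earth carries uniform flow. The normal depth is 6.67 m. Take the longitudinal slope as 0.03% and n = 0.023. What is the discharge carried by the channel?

With bottom width b = 4.78 m and side slope z = 2.5: A = (b + zy)y = (4.78 + 2.5×6.67)×6.67 = 143.1 m²; P = b + 2y√(1+z²) = 4.78 + 2×6.67×2.693 = 40.7 m.
Hydraulic radius R = A/P = 143.1/40.7 = 3.516 m.
Manning's equation: Q = (1/n) A R^(2/3) S^(1/2) = (1/0.023) × 143.1 × 3.516^(2/3) × 0.0003^(1/2) = 249 m³/s.

Q = 249 m³/s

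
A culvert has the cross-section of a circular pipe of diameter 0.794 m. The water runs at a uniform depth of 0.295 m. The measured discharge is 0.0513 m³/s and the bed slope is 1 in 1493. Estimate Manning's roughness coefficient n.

For a circular section of diameter D = 0.794 m at depth y = 0.295 m, the central angle is θ = 2 arccos(1 − 2y/D) = 2.622 rad. Then A = (D²/8)(θ − sin θ) = 0.1675 m² and P = Dθ/2 = 1.041 m.
Hydraulic radius R = A/P = 0.1675/1.041 = 0.1609 m.
Rearranging Manning's equation: n = (1/Q) A R^(2/3) S^(1/2) = (1/0.0513) × 0.1675 × 0.1609^(2/3) × √0.0006698 = 0.025.

n = 0.025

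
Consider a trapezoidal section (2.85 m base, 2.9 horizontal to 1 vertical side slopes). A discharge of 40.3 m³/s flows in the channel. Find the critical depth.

y_c = 1.66 m

At critical depth, Q² T / (g A³) = 1, i.e. A³/T = Q²/g = 40.3²/9.81 = 165.6.
Trying y = 1.37 m: A³/T = 75.65 — short.
Trying y = 1.92 m: A³/T = 301.9 — over.
Trying y = 1.66 m: A³/T = 165 — matches.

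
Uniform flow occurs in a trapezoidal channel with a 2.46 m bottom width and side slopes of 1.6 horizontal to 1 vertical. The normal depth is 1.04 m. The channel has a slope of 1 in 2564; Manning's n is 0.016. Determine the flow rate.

Q = 4.06 m³/s

With bottom width b = 2.46 m and side slope z = 1.6: A = (b + zy)y = (2.46 + 1.6×1.04)×1.04 = 4.289 m²; P = b + 2y√(1+z²) = 2.46 + 2×1.04×1.887 = 6.385 m.
Hydraulic radius R = A/P = 4.289/6.385 = 0.6718 m.
Manning's equation: Q = (1/n) A R^(2/3) S^(1/2) = (1/0.016) × 4.289 × 0.6718^(2/3) × 0.00039^(1/2) = 4.06 m³/s.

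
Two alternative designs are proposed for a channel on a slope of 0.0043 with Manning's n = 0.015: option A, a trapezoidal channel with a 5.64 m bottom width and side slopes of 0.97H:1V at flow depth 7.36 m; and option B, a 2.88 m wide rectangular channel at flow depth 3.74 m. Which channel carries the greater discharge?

Channel A: With bottom width b = 5.64 m and side slope z = 0.97: A = (b + zy)y = (5.64 + 0.97×7.36)×7.36 = 94.05 m²; P = b + 2y√(1+z²) = 5.64 + 2×7.36×1.393 = 26.15 m. Hydraulic radius R = A/P = 94.05/26.15 = 3.597 m. Q_A = (1/0.015)·94.05·3.597^(2/3)·√0.0043 = 965.3 m³/s.
Channel B: Flow area A = b·y = 2.88 × 3.74 = 10.77 m². Wetted perimeter P = b + 2y = 2.88 + 2×3.74 = 10.36 m. Hydraulic radius R = A/P = 10.77/10.36 = 1.04 m. Q_B = (1/0.015)·10.77·1.04^(2/3)·√0.0043 = 48.33 m³/s.
Q_A = 965.3 m³/s vs Q_B = 48.33 m³/s, so channel A carries more.

channel A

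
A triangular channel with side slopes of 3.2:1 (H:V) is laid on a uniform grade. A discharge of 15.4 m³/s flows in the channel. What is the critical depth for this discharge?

At critical depth, Q² T / (g A³) = 1, i.e. A³/T = Q²/g = 15.4²/9.81 = 24.18.
At y = 1.69 m: A³/T = 70.58 — over.
At y = 1.2 m: A³/T = 12.74 — short.
At y = 1.36 m: A³/T = 23.82 — matches.

y_c = 1.36 m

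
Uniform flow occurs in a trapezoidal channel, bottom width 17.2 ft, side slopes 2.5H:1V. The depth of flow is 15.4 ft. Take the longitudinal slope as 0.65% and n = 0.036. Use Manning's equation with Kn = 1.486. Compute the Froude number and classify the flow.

subcritical

With bottom width b = 17.2 ft and side slope z = 2.5: A = (b + zy)y = (17.2 + 2.5×15.4)×15.4 = 857.8 ft²; P = b + 2y√(1+z²) = 17.2 + 2×15.4×2.693 = 100.1 ft.
Hydraulic radius R = A/P = 857.8/100.1 = 8.567 ft.
V = (1.486/n) R^(2/3) √S = (1.486/0.036) × 8.567^(2/3) × √0.0065 = 13.93 ft/s. Hydraulic depth D_h = A/T = 857.8/94.2 = 9.106 ft.
Froude number Fr = V/√(g·D_h) = 13.93/√(32.2×9.106) = 0.814, which is less than 1, so the flow is subcritical.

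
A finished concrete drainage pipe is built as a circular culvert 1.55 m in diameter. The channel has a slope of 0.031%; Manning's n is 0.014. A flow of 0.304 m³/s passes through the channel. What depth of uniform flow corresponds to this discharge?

Manning's equation rearranged: A R^(2/3) = nQ / (1·√S) = 0.014 × 0.304 / (√0.00031) = 0.2417.
At y = 0.631 m: A R^(2/3) = 0.349 — over.
At y = 0.454 m: A R^(2/3) = 0.1875 — short.
At y = 0.518 m: A R^(2/3) = 0.2416 — matches.

y_n = 0.518 m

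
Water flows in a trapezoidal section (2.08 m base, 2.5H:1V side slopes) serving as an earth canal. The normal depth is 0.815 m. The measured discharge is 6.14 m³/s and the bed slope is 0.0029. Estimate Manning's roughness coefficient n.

n = 0.019

With bottom width b = 2.08 m and side slope z = 2.5: A = (b + zy)y = (2.08 + 2.5×0.815)×0.815 = 3.356 m²; P = b + 2y√(1+z²) = 2.08 + 2×0.815×2.693 = 6.469 m.
Hydraulic radius R = A/P = 3.356/6.469 = 0.5188 m.
Rearranging Manning's equation: n = (1/Q) A R^(2/3) S^(1/2) = (1/6.14) × 3.356 × 0.5188^(2/3) × √0.0029 = 0.019.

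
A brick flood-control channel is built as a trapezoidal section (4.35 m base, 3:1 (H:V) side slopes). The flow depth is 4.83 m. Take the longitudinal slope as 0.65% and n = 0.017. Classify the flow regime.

supercritical

With bottom width b = 4.35 m and side slope z = 3: A = (b + zy)y = (4.35 + 3×4.83)×4.83 = 91 m²; P = b + 2y√(1+z²) = 4.35 + 2×4.83×3.162 = 34.9 m.
Hydraulic radius R = A/P = 91/34.9 = 2.608 m.
V = (1/n) R^(2/3) √S = (1/0.017) × 2.608^(2/3) × √0.0065 = 8.985 m/s. Hydraulic depth D_h = A/T = 91/33.33 = 2.73 m.
Froude number Fr = V/√(g·D_h) = 8.985/√(9.81×2.73) = 1.74, which is greater than 1, so the flow is supercritical.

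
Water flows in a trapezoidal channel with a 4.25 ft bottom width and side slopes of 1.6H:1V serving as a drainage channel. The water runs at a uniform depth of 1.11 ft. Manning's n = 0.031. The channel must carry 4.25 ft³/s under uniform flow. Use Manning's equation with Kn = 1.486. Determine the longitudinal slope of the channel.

With bottom width b = 4.25 ft and side slope z = 1.6: A = (b + zy)y = (4.25 + 1.6×1.11)×1.11 = 6.689 ft²; P = b + 2y√(1+z²) = 4.25 + 2×1.11×1.887 = 8.439 ft.
Hydraulic radius R = A/P = 6.689/8.439 = 0.7926 ft.
From Manning's equation, S = [nQ / (1.486 A R^(2/3))]² = [0.031 × 4.25 / (1.486 × 6.689 × 0.7926^(2/3))]² = 0.00024.

S = 0.00024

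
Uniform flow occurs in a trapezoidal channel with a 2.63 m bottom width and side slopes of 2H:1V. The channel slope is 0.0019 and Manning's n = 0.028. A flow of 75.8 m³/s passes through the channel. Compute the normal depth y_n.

Manning's equation rearranged: A R^(2/3) = nQ / (1·√S) = 0.028 × 75.8 / (√0.0019) = 48.69.
Trying y = 3.76 m: A R^(2/3) = 59.82 — too large.
Trying y = 3.44 m: A R^(2/3) = 48.7 — close enough.

y_n = 3.44 m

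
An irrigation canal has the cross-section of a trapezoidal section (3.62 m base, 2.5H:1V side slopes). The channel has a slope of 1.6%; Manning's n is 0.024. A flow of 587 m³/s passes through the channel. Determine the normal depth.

Manning's equation rearranged: A R^(2/3) = nQ / (1·√S) = 0.024 × 587 / (√0.016) = 111.4.
At y = 3.23 m: A R^(2/3) = 55.85 — too small.
At y = 4.36 m: A R^(2/3) = 111.5 — matches.

y_n = 4.36 m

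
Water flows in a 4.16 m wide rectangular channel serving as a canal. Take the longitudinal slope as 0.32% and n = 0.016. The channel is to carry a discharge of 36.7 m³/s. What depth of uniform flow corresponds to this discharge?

y_n = 2.34 m

Manning's equation rearranged: A R^(2/3) = nQ / (1·√S) = 0.016 × 36.7 / (√0.0032) = 10.38.
At y = 2 m: A R^(2/3) = 8.428 — too small.
At y = 2.34 m: A R^(2/3) = 10.38 — matches.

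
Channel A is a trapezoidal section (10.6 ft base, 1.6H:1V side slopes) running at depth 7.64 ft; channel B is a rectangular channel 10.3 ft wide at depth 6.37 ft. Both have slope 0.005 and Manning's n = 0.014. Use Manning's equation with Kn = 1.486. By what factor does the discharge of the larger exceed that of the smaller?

3.56

Channel A: With bottom width b = 10.6 ft and side slope z = 1.6: A = (b + zy)y = (10.6 + 1.6×7.64)×7.64 = 174.4 ft²; P = b + 2y√(1+z²) = 10.6 + 2×7.64×1.887 = 39.43 ft. Hydraulic radius R = A/P = 174.4/39.43 = 4.422 ft. Q_A = (1.486/0.014)·174.4·4.422^(2/3)·√0.005 = 3526 ft³/s.
Channel B: Flow area A = b·y = 10.3 × 6.37 = 65.61 ft². Wetted perimeter P = b + 2y = 10.3 + 2×6.37 = 23.04 ft. Hydraulic radius R = A/P = 65.61/23.04 = 2.848 ft. Q_B = (1.486/0.014)·65.61·2.848^(2/3)·√0.005 = 989.3 ft³/s.
The larger discharge is 3526 ft³/s and the smaller is 989.3 ft³/s; the ratio is 3.56.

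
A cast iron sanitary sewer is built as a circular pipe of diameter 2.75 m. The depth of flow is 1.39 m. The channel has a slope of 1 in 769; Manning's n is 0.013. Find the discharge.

For a circular section of diameter D = 2.75 m at depth y = 1.39 m, the central angle is θ = 2 arccos(1 − 2y/D) = 3.163 rad. Then A = (D²/8)(θ − sin θ) = 3.011 m² and P = Dθ/2 = 4.35 m.
Hydraulic radius R = A/P = 3.011/4.35 = 0.6922 m.
Manning's equation: Q = (1/n) A R^(2/3) S^(1/2) = (1/0.013) × 3.011 × 0.6922^(2/3) × 0.0013^(1/2) = 6.54 m³/s.

Q = 6.54 m³/s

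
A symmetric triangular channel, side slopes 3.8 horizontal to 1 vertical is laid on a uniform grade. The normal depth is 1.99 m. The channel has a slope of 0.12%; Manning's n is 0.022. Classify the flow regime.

For a triangular section with side slope z = 3.8: A = zy² = 3.8×1.99² = 15.05 m²; P = 2y√(1+z²) = 2×1.99×3.929 = 15.64 m.
Hydraulic radius R = A/P = 15.05/15.64 = 0.9622 m.
V = (1/n) R^(2/3) √S = (1/0.022) × 0.9622^(2/3) × √0.0012 = 1.535 m/s. Hydraulic depth D_h = A/T = 15.05/15.12 = 0.995 m.
Froude number Fr = V/√(g·D_h) = 1.535/√(9.81×0.995) = 0.491, which is less than 1, so the flow is subcritical.

subcritical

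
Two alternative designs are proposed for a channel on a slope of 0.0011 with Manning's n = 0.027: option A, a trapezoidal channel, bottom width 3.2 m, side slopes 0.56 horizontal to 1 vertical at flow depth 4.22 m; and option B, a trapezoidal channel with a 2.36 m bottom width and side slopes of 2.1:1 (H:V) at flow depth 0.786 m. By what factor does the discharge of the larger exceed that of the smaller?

Channel A: With bottom width b = 3.2 m and side slope z = 0.56: A = (b + zy)y = (3.2 + 0.56×4.22)×4.22 = 23.48 m²; P = b + 2y√(1+z²) = 3.2 + 2×4.22×1.146 = 12.87 m. Hydraulic radius R = A/P = 23.48/12.87 = 1.824 m. Q_A = (1/0.027)·23.48·1.824^(2/3)·√0.0011 = 43.05 m³/s.
Channel B: With bottom width b = 2.36 m and side slope z = 2.1: A = (b + zy)y = (2.36 + 2.1×0.786)×0.786 = 3.152 m²; P = b + 2y√(1+z²) = 2.36 + 2×0.786×2.326 = 6.016 m. Hydraulic radius R = A/P = 3.152/6.016 = 0.524 m. Q_B = (1/0.027)·3.152·0.524^(2/3)·√0.0011 = 2.517 m³/s.
The larger discharge is 43.05 m³/s and the smaller is 2.517 m³/s; the ratio is 17.1.

17.1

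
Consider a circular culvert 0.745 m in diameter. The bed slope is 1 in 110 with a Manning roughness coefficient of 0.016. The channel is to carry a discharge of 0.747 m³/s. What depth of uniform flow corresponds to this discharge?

y_n = 0.543 m

Manning's equation rearranged: A R^(2/3) = nQ / (1·√S) = 0.016 × 0.747 / (√0.009091) = 0.1254.
Try y = 0.409 m: A R^(2/3) = 0.08302 — low.
Try y = 0.673 m: A R^(2/3) = 0.1517 — high.
Try y = 0.543 m: A R^(2/3) = 0.1253 — close enough.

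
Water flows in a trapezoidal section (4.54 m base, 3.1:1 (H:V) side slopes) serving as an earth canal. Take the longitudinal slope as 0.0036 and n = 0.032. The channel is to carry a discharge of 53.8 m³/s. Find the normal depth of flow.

Manning's equation rearranged: A R^(2/3) = nQ / (1·√S) = 0.032 × 53.8 / (√0.0036) = 28.69.
At y = 2.37 m: A R^(2/3) = 35.42 — high.
At y = 1.51 m: A R^(2/3) = 13.63 — low.
At y = 2.15 m: A R^(2/3) = 28.68 — close enough.

y_n = 2.15 m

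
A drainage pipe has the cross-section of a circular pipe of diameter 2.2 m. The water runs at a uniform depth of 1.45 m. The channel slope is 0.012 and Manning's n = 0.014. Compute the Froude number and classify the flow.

supercritical

For a circular section of diameter D = 2.2 m at depth y = 1.45 m, the central angle is θ = 2 arccos(1 − 2y/D) = 3.789 rad. Then A = (D²/8)(θ − sin θ) = 2.657 m² and P = Dθ/2 = 4.168 m.
Hydraulic radius R = A/P = 2.657/4.168 = 0.6376 m.
V = (1/n) R^(2/3) √S = (1/0.014) × 0.6376^(2/3) × √0.012 = 5.796 m/s. Hydraulic depth D_h = A/T = 2.657/2.086 = 1.274 m.
Froude number Fr = V/√(g·D_h) = 5.796/√(9.81×1.274) = 1.64, which is greater than 1, so the flow is supercritical.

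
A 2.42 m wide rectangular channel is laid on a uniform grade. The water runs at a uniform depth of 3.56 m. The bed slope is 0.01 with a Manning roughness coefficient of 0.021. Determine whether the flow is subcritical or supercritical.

subcritical

Flow area A = b·y = 2.42 × 3.56 = 8.615 m². Wetted perimeter P = b + 2y = 2.42 + 2×3.56 = 9.54 m.
Hydraulic radius R = A/P = 8.615/9.54 = 0.9031 m.
V = (1/n) R^(2/3) √S = (1/0.021) × 0.9031^(2/3) × √0.01 = 4.449 m/s. Hydraulic depth D_h = A/T = 8.615/2.42 = 3.56 m.
Froude number Fr = V/√(g·D_h) = 4.449/√(9.81×3.56) = 0.753, which is less than 1, so the flow is subcritical.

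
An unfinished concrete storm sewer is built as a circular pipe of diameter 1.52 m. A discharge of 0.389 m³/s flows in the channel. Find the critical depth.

y_c = 0.311 m

At critical depth, Q² T / (g A³) = 1, i.e. A³/T = Q²/g = 0.389²/9.81 = 0.01543.
At y = 0.226 m: A³/T = 0.004424 — short.
At y = 0.376 m: A³/T = 0.03255 — over.
At y = 0.311 m: A³/T = 0.0155 — close enough.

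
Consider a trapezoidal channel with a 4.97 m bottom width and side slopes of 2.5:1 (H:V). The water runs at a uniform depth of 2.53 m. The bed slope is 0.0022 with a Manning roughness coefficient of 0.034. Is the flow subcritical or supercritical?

subcritical

With bottom width b = 4.97 m and side slope z = 2.5: A = (b + zy)y = (4.97 + 2.5×2.53)×2.53 = 28.58 m²; P = b + 2y√(1+z²) = 4.97 + 2×2.53×2.693 = 18.59 m.
Hydraulic radius R = A/P = 28.58/18.59 = 1.537 m.
V = (1/n) R^(2/3) √S = (1/0.034) × 1.537^(2/3) × √0.0022 = 1.837 m/s. Hydraulic depth D_h = A/T = 28.58/17.62 = 1.622 m.
Froude number Fr = V/√(g·D_h) = 1.837/√(9.81×1.622) = 0.461, which is less than 1, so the flow is subcritical.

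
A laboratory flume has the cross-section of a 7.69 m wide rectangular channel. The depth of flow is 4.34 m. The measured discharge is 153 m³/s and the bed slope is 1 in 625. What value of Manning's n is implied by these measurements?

Flow area A = b·y = 7.69 × 4.34 = 33.37 m². Wetted perimeter P = b + 2y = 7.69 + 2×4.34 = 16.37 m.
Hydraulic radius R = A/P = 33.37/16.37 = 2.039 m.
Rearranging Manning's equation: n = (1/Q) A R^(2/3) S^(1/2) = (1/153) × 33.37 × 2.039^(2/3) × √0.0016 = 0.014.

n = 0.014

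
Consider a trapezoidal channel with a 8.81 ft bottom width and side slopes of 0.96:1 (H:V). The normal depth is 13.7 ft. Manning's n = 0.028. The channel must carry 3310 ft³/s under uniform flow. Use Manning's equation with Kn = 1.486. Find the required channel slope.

S = 0.00359

With bottom width b = 8.81 ft and side slope z = 0.96: A = (b + zy)y = (8.81 + 0.96×13.7)×13.7 = 300.9 ft²; P = b + 2y√(1+z²) = 8.81 + 2×13.7×1.386 = 46.79 ft.
Hydraulic radius R = A/P = 300.9/46.79 = 6.43 ft.
From Manning's equation, S = [nQ / (1.486 A R^(2/3))]² = [0.028 × 3310 / (1.486 × 300.9 × 6.43^(2/3))]² = 0.00359.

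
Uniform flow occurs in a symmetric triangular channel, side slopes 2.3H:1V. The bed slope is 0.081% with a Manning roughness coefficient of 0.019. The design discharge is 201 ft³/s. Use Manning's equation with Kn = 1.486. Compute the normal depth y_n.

y_n = 4.81 ft

Manning's equation rearranged: A R^(2/3) = nQ / (1.486·√S) = 0.019 × 201 / (1.486 × √0.00081) = 90.3.
Trying y = 4.21 ft: A R^(2/3) = 63.2 — short.
Trying y = 5.23 ft: A R^(2/3) = 112.7 — over.
Trying y = 4.81 ft: A R^(2/3) = 90.16 — ≈ 90.3.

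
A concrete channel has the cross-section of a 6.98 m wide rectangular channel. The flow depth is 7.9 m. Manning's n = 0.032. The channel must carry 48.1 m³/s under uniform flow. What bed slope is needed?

S = 0.00024

Flow area A = b·y = 6.98 × 7.9 = 55.14 m². Wetted perimeter P = b + 2y = 6.98 + 2×7.9 = 22.78 m.
Hydraulic radius R = A/P = 55.14/22.78 = 2.421 m.
From Manning's equation, S = [nQ / (1 A R^(2/3))]² = [0.032 × 48.1 / (1 × 55.14 × 2.421^(2/3))]² = 0.00024.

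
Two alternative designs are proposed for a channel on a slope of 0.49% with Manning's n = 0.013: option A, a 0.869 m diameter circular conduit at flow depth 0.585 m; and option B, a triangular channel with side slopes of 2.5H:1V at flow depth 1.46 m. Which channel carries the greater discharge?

Channel A: For a circular section of diameter D = 0.869 m at depth y = 0.585 m, the central angle is θ = 2 arccos(1 − 2y/D) = 3.849 rad. Then A = (D²/8)(θ − sin θ) = 0.4247 m² and P = Dθ/2 = 1.672 m. Hydraulic radius R = A/P = 0.4247/1.672 = 0.2539 m. Q_A = (1/0.013)·0.4247·0.2539^(2/3)·√0.0049 = 0.917 m³/s.
Channel B: For a triangular section with side slope z = 2.5: A = zy² = 2.5×1.46² = 5.329 m²; P = 2y√(1+z²) = 2×1.46×2.693 = 7.862 m. Hydraulic radius R = A/P = 5.329/7.862 = 0.6778 m. Q_B = (1/0.013)·5.329·0.6778^(2/3)·√0.0049 = 22.14 m³/s.
Q_A = 0.917 m³/s vs Q_B = 22.14 m³/s, so channel B carries more.

channel B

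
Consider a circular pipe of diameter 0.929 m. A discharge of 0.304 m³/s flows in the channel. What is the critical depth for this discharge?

At critical depth, Q² T / (g A³) = 1, i.e. A³/T = Q²/g = 0.304²/9.81 = 0.009421.
Try y = 0.216 m: A³/T = 0.00218 — low.
Try y = 0.315 m: A³/T = 0.009436 — close enough.

y_c = 0.315 m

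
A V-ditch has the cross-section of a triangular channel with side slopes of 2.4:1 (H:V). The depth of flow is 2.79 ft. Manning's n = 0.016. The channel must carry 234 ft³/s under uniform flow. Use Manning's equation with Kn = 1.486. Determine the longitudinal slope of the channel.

For a triangular section with side slope z = 2.4: A = zy² = 2.4×2.79² = 18.68 ft²; P = 2y√(1+z²) = 2×2.79×2.6 = 14.51 ft.
Hydraulic radius R = A/P = 18.68/14.51 = 1.288 ft.
From Manning's equation, S = [nQ / (1.486 A R^(2/3))]² = [0.016 × 234 / (1.486 × 18.68 × 1.288^(2/3))]² = 0.013.

S = 0.013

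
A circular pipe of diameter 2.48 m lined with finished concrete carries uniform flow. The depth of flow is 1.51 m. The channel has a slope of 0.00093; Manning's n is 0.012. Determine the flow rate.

For a circular section of diameter D = 2.48 m at depth y = 1.51 m, the central angle is θ = 2 arccos(1 − 2y/D) = 3.581 rad. Then A = (D²/8)(θ − sin θ) = 3.08 m² and P = Dθ/2 = 4.44 m.
Hydraulic radius R = A/P = 3.08/4.44 = 0.6936 m.
Manning's equation: Q = (1/n) A R^(2/3) S^(1/2) = (1/0.012) × 3.08 × 0.6936^(2/3) × 0.00093^(1/2) = 6.13 m³/s.

Q = 6.13 m³/s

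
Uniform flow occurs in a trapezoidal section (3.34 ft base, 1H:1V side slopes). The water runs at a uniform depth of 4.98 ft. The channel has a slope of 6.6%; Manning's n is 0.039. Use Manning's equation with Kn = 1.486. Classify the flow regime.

With bottom width b = 3.34 ft and side slope z = 1: A = (b + zy)y = (3.34 + 1×4.98)×4.98 = 41.43 ft²; P = b + 2y√(1+z²) = 3.34 + 2×4.98×1.414 = 17.43 ft.
Hydraulic radius R = A/P = 41.43/17.43 = 2.378 ft.
V = (1.486/n) R^(2/3) √S = (1.486/0.039) × 2.378^(2/3) × √0.066 = 17.44 ft/s. Hydraulic depth D_h = A/T = 41.43/13.3 = 3.115 ft.
Froude number Fr = V/√(g·D_h) = 17.44/√(32.2×3.115) = 1.74, which is greater than 1, so the flow is supercritical.

supercritical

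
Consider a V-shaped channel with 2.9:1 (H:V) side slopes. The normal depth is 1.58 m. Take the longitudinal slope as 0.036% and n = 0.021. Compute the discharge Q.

Q = 5.38 m³/s

For a triangular section with side slope z = 2.9: A = zy² = 2.9×1.58² = 7.24 m²; P = 2y√(1+z²) = 2×1.58×3.068 = 9.694 m.
Hydraulic radius R = A/P = 7.24/9.694 = 0.7468 m.
Manning's equation: Q = (1/n) A R^(2/3) S^(1/2) = (1/0.021) × 7.24 × 0.7468^(2/3) × 0.00036^(1/2) = 5.38 m³/s.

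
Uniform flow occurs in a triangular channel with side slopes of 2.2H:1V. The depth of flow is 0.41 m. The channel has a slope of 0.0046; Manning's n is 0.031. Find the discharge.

For a triangular section with side slope z = 2.2: A = zy² = 2.2×0.41² = 0.3698 m²; P = 2y√(1+z²) = 2×0.41×2.417 = 1.982 m.
Hydraulic radius R = A/P = 0.3698/1.982 = 0.1866 m.
Manning's equation: Q = (1/n) A R^(2/3) S^(1/2) = (1/0.031) × 0.3698 × 0.1866^(2/3) × 0.0046^(1/2) = 0.264 m³/s.

Q = 0.264 m³/s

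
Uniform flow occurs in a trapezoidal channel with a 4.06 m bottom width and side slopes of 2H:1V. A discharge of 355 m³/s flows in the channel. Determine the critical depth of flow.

At critical depth, Q² T / (g A³) = 1, i.e. A³/T = Q²/g = 355²/9.81 = 12850.
Try y = 3.41 m: A³/T = 2885 — short.
Try y = 4.87 m: A³/T = 12890 — close enough.

y_c = 4.87 m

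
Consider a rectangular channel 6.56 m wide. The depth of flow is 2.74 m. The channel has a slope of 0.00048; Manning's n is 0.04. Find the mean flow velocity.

Flow area A = b·y = 6.56 × 2.74 = 17.97 m². Wetted perimeter P = b + 2y = 6.56 + 2×2.74 = 12.04 m.
Hydraulic radius R = A/P = 17.97/12.04 = 1.493 m.
From Manning's equation, V = (1/n) R^(2/3) S^(1/2) = (1/0.04) × 1.493^(2/3) × 0.00048^(1/2) = 0.715 m/s.

V = 0.715 m/s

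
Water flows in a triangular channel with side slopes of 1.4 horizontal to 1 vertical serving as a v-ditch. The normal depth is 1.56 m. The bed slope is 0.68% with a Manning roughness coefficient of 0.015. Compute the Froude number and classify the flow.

supercritical

For a triangular section with side slope z = 1.4: A = zy² = 1.4×1.56² = 3.407 m²; P = 2y√(1+z²) = 2×1.56×1.72 = 5.368 m.
Hydraulic radius R = A/P = 3.407/5.368 = 0.6347 m.
V = (1/n) R^(2/3) √S = (1/0.015) × 0.6347^(2/3) × √0.0068 = 4.06 m/s. Hydraulic depth D_h = A/T = 3.407/4.368 = 0.78 m.
Froude number Fr = V/√(g·D_h) = 4.06/√(9.81×0.78) = 1.47, which is greater than 1, so the flow is supercritical.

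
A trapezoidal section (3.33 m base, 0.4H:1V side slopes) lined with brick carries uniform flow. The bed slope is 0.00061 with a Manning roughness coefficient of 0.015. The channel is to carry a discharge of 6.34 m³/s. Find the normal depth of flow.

y_n = 1.2 m

Manning's equation rearranged: A R^(2/3) = nQ / (1·√S) = 0.015 × 6.34 / (√0.00061) = 3.85.
Try y = 1.46 m: A R^(2/3) = 5.258 — over.
Try y = 0.917 m: A R^(2/3) = 2.515 — short.
Try y = 1.2 m: A R^(2/3) = 3.851 — ≈ 3.85.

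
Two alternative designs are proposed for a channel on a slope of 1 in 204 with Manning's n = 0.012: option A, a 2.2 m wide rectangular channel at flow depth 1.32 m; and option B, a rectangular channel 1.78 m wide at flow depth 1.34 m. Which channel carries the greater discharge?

channel A

Channel A: Flow area A = b·y = 2.2 × 1.32 = 2.904 m². Wetted perimeter P = b + 2y = 2.2 + 2×1.32 = 4.84 m. Hydraulic radius R = A/P = 2.904/4.84 = 0.6 m. Q_A = (1/0.012)·2.904·0.6^(2/3)·√0.004902 = 12.05 m³/s.
Channel B: Flow area A = b·y = 1.78 × 1.34 = 2.385 m². Wetted perimeter P = b + 2y = 1.78 + 2×1.34 = 4.46 m. Hydraulic radius R = A/P = 2.385/4.46 = 0.5348 m. Q_B = (1/0.012)·2.385·0.5348^(2/3)·√0.004902 = 9.169 m³/s.
Q_A = 12.05 m³/s vs Q_B = 9.169 m³/s, so channel A carries more.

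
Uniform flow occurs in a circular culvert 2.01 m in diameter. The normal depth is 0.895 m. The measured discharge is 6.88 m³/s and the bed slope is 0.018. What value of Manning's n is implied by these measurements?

For a circular section of diameter D = 2.01 m at depth y = 0.895 m, the central angle is θ = 2 arccos(1 − 2y/D) = 2.922 rad. Then A = (D²/8)(θ − sin θ) = 1.366 m² and P = Dθ/2 = 2.937 m.
Hydraulic radius R = A/P = 1.366/2.937 = 0.4651 m.
Rearranging Manning's equation: n = (1/Q) A R^(2/3) S^(1/2) = (1/6.88) × 1.366 × 0.4651^(2/3) × √0.018 = 0.016.

n = 0.016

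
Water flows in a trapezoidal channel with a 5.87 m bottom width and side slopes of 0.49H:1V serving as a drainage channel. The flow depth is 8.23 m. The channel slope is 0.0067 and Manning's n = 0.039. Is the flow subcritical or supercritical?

subcritical

With bottom width b = 5.87 m and side slope z = 0.49: A = (b + zy)y = (5.87 + 0.49×8.23)×8.23 = 81.5 m²; P = b + 2y√(1+z²) = 5.87 + 2×8.23×1.114 = 24.2 m.
Hydraulic radius R = A/P = 81.5/24.2 = 3.368 m.
V = (1/n) R^(2/3) √S = (1/0.039) × 3.368^(2/3) × √0.0067 = 4.716 m/s. Hydraulic depth D_h = A/T = 81.5/13.94 = 5.848 m.
Froude number Fr = V/√(g·D_h) = 4.716/√(9.81×5.848) = 0.623, which is less than 1, so the flow is subcritical.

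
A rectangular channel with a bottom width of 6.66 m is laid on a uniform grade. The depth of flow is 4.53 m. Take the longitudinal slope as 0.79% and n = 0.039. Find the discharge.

Flow area A = b·y = 6.66 × 4.53 = 30.17 m². Wetted perimeter P = b + 2y = 6.66 + 2×4.53 = 15.72 m.
Hydraulic radius R = A/P = 30.17/15.72 = 1.919 m.
Manning's equation: Q = (1/n) A R^(2/3) S^(1/2) = (1/0.039) × 30.17 × 1.919^(2/3) × 0.0079^(1/2) = 106 m³/s.

Q = 106 m³/s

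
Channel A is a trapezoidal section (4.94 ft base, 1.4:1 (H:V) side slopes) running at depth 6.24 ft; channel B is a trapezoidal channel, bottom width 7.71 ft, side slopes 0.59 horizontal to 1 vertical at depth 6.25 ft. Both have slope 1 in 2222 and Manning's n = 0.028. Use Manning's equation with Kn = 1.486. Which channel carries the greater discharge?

channel A

Channel A: With bottom width b = 4.94 ft and side slope z = 1.4: A = (b + zy)y = (4.94 + 1.4×6.24)×6.24 = 85.34 ft²; P = b + 2y√(1+z²) = 4.94 + 2×6.24×1.72 = 26.41 ft. Hydraulic radius R = A/P = 85.34/26.41 = 3.231 ft. Q_A = (1.486/0.028)·85.34·3.231^(2/3)·√0.00045 = 210 ft³/s.
Channel B: With bottom width b = 7.71 ft and side slope z = 0.59: A = (b + zy)y = (7.71 + 0.59×6.25)×6.25 = 71.23 ft²; P = b + 2y√(1+z²) = 7.71 + 2×6.25×1.161 = 22.22 ft. Hydraulic radius R = A/P = 71.23/22.22 = 3.205 ft. Q_B = (1.486/0.028)·71.23·3.205^(2/3)·√0.00045 = 174.4 ft³/s.
Q_A = 210 ft³/s vs Q_B = 174.4 ft³/s, so channel A carries more.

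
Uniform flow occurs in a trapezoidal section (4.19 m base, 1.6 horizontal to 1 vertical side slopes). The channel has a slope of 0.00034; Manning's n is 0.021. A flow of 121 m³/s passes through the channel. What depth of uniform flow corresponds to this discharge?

Manning's equation rearranged: A R^(2/3) = nQ / (1·√S) = 0.021 × 121 / (√0.00034) = 137.8.
At y = 6.46 m: A R^(2/3) = 207.4 — high.
At y = 5.39 m: A R^(2/3) = 137.7 — matches.

y_n = 5.39 m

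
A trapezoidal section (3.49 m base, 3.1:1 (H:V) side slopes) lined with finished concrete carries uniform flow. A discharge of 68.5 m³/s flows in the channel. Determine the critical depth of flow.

At critical depth, Q² T / (g A³) = 1, i.e. A³/T = Q²/g = 68.5²/9.81 = 478.3.
Try y = 2.48 m: A³/T = 1129 — high.
Try y = 2.02 m: A³/T = 477.3 — ≈ 478.3.

y_c = 2.02 m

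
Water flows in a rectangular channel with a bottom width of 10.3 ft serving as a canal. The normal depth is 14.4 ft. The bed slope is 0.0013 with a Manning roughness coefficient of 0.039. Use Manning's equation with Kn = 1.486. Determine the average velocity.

Flow area A = b·y = 10.3 × 14.4 = 148.3 ft². Wetted perimeter P = b + 2y = 10.3 + 2×14.4 = 39.1 ft.
Hydraulic radius R = A/P = 148.3/39.1 = 3.793 ft.
From Manning's equation, V = (1.486/n) R^(2/3) S^(1/2) = (1.486/0.039) × 3.793^(2/3) × 0.0013^(1/2) = 3.34 ft/s.

V = 3.34 ft/s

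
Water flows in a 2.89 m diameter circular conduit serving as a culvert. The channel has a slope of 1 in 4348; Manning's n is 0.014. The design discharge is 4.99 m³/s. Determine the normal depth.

Manning's equation rearranged: A R^(2/3) = nQ / (1·√S) = 0.014 × 4.99 / (√0.00023) = 4.607.
At y = 2.45 m: A R^(2/3) = 5.432 — too large.
At y = 1.82 m: A R^(2/3) = 3.816 — too small.
At y = 2.09 m: A R^(2/3) = 4.61 — ≈ 4.607.

y_n = 2.09 m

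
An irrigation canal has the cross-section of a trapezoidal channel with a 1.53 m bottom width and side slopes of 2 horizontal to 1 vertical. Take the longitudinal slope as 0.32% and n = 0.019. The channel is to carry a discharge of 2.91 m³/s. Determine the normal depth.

Manning's equation rearranged: A R^(2/3) = nQ / (1·√S) = 0.019 × 2.91 / (√0.0032) = 0.9774.
Trying y = 0.761 m: A R^(2/3) = 1.406 — high.
Trying y = 0.445 m: A R^(2/3) = 0.4889 — low.
Trying y = 0.635 m: A R^(2/3) = 0.9763 — close enough.

y_n = 0.635 m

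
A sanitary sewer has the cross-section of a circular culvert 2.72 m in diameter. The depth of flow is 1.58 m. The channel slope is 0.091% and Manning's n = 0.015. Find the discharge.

For a circular section of diameter D = 2.72 m at depth y = 1.58 m, the central angle is θ = 2 arccos(1 − 2y/D) = 3.467 rad. Then A = (D²/8)(θ − sin θ) = 3.501 m² and P = Dθ/2 = 4.715 m.
Hydraulic radius R = A/P = 3.501/4.715 = 0.7426 m.
Manning's equation: Q = (1/n) A R^(2/3) S^(1/2) = (1/0.015) × 3.501 × 0.7426^(2/3) × 0.00091^(1/2) = 5.77 m³/s.

Q = 5.77 m³/s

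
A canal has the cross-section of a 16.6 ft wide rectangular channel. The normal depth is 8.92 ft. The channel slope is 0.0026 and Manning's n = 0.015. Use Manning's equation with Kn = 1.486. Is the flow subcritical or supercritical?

Flow area A = b·y = 16.6 × 8.92 = 148.1 ft². Wetted perimeter P = b + 2y = 16.6 + 2×8.92 = 34.44 ft.
Hydraulic radius R = A/P = 148.1/34.44 = 4.299 ft.
V = (1.486/n) R^(2/3) √S = (1.486/0.015) × 4.299^(2/3) × √0.0026 = 13.36 ft/s. Hydraulic depth D_h = A/T = 148.1/16.6 = 8.92 ft.
Froude number Fr = V/√(g·D_h) = 13.36/√(32.2×8.92) = 0.788, which is less than 1, so the flow is subcritical.

subcritical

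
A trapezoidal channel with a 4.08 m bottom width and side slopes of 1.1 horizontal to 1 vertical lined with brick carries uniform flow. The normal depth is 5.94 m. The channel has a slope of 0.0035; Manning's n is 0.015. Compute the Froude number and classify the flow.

supercritical

With bottom width b = 4.08 m and side slope z = 1.1: A = (b + zy)y = (4.08 + 1.1×5.94)×5.94 = 63.05 m²; P = b + 2y√(1+z²) = 4.08 + 2×5.94×1.487 = 21.74 m.
Hydraulic radius R = A/P = 63.05/21.74 = 2.9 m.
V = (1/n) R^(2/3) √S = (1/0.015) × 2.9^(2/3) × √0.0035 = 8.021 m/s. Hydraulic depth D_h = A/T = 63.05/17.15 = 3.677 m.
Froude number Fr = V/√(g·D_h) = 8.021/√(9.81×3.677) = 1.34, which is greater than 1, so the flow is supercritical.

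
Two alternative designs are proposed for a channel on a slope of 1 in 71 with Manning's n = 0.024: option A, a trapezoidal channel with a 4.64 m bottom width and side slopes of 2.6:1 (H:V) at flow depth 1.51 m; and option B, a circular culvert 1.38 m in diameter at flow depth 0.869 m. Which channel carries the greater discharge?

Channel A: With bottom width b = 4.64 m and side slope z = 2.6: A = (b + zy)y = (4.64 + 2.6×1.51)×1.51 = 12.93 m²; P = b + 2y√(1+z²) = 4.64 + 2×1.51×2.786 = 13.05 m. Hydraulic radius R = A/P = 12.93/13.05 = 0.991 m. Q_A = (1/0.024)·12.93·0.991^(2/3)·√0.01408 = 63.57 m³/s.
Channel B: For a circular section of diameter D = 1.38 m at depth y = 0.869 m, the central angle is θ = 2 arccos(1 − 2y/D) = 3.666 rad. Then A = (D²/8)(θ − sin θ) = 0.9921 m² and P = Dθ/2 = 2.53 m. Hydraulic radius R = A/P = 0.9921/2.53 = 0.3921 m. Q_B = (1/0.024)·0.9921·0.3921^(2/3)·√0.01408 = 2.628 m³/s.
Q_A = 63.57 m³/s vs Q_B = 2.628 m³/s, so channel A carries more.

channel A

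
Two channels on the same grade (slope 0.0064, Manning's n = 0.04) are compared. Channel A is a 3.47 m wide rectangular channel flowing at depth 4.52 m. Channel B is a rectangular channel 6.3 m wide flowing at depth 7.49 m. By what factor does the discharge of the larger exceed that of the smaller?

Channel A: Flow area A = b·y = 3.47 × 4.52 = 15.68 m². Wetted perimeter P = b + 2y = 3.47 + 2×4.52 = 12.51 m. Hydraulic radius R = A/P = 15.68/12.51 = 1.254 m. Q_A = (1/0.04)·15.68·1.254^(2/3)·√0.0064 = 36.47 m³/s.
Channel B: Flow area A = b·y = 6.3 × 7.49 = 47.19 m². Wetted perimeter P = b + 2y = 6.3 + 2×7.49 = 21.28 m. Hydraulic radius R = A/P = 47.19/21.28 = 2.217 m. Q_B = (1/0.04)·47.19·2.217^(2/3)·√0.0064 = 160.5 m³/s.
The larger discharge is 160.5 m³/s and the smaller is 36.47 m³/s; the ratio is 4.4.

4.4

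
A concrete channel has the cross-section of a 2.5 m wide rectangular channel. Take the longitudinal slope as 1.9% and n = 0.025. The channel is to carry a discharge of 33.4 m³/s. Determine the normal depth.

Manning's equation rearranged: A R^(2/3) = nQ / (1·√S) = 0.025 × 33.4 / (√0.019) = 6.058.
Trying y = 3.32 m: A R^(2/3) = 7.783 — over.
Trying y = 1.96 m: A R^(2/3) = 4.092 — short.
Trying y = 2.69 m: A R^(2/3) = 6.051 — close enough.

y_n = 2.69 m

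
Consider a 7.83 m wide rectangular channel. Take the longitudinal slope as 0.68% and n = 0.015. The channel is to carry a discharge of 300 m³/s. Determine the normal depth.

y_n = 4.32 m

Manning's equation rearranged: A R^(2/3) = nQ / (1·√S) = 0.015 × 300 / (√0.0068) = 54.57.
At y = 3.86 m: A R^(2/3) = 47.07 — too small.
At y = 4.32 m: A R^(2/3) = 54.65 — close enough.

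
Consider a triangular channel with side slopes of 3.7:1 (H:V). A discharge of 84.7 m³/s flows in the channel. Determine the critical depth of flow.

At critical depth, Q² T / (g A³) = 1, i.e. A³/T = Q²/g = 84.7²/9.81 = 731.3.
At y = 3.19 m: A³/T = 2261 — high.
At y = 1.93 m: A³/T = 183.3 — low.
At y = 2.55 m: A³/T = 738 — close enough.

y_c = 2.55 m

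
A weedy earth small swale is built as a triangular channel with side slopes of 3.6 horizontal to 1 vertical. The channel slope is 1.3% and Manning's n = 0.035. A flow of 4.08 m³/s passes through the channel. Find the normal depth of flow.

y_n = 0.808 m

Manning's equation rearranged: A R^(2/3) = nQ / (1·√S) = 0.035 × 4.08 / (√0.013) = 1.252.
Try y = 0.966 m: A R^(2/3) = 2.017 — too large.
Try y = 0.713 m: A R^(2/3) = 0.8976 — too small.
Try y = 0.808 m: A R^(2/3) = 1.253 — ≈ 1.252.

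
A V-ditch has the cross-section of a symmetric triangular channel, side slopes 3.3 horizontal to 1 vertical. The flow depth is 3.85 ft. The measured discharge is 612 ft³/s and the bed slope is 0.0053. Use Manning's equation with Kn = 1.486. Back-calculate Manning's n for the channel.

For a triangular section with side slope z = 3.3: A = zy² = 3.3×3.85² = 48.91 ft²; P = 2y√(1+z²) = 2×3.85×3.448 = 26.55 ft.
Hydraulic radius R = A/P = 48.91/26.55 = 1.842 ft.
Rearranging Manning's equation: n = (1.486/Q) A R^(2/3) S^(1/2) = (1.486/612) × 48.91 × 1.842^(2/3) × √0.0053 = 0.013.

n = 0.013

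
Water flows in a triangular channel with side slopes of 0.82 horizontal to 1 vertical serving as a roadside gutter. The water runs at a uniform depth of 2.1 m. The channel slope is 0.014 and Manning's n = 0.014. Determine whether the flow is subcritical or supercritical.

For a triangular section with side slope z = 0.82: A = zy² = 0.82×2.1² = 3.616 m²; P = 2y√(1+z²) = 2×2.1×1.293 = 5.431 m.
Hydraulic radius R = A/P = 3.616/5.431 = 0.6658 m.
V = (1/n) R^(2/3) √S = (1/0.014) × 0.6658^(2/3) × √0.014 = 6.444 m/s. Hydraulic depth D_h = A/T = 3.616/3.444 = 1.05 m.
Froude number Fr = V/√(g·D_h) = 6.444/√(9.81×1.05) = 2.01, which is greater than 1, so the flow is supercritical.

supercritical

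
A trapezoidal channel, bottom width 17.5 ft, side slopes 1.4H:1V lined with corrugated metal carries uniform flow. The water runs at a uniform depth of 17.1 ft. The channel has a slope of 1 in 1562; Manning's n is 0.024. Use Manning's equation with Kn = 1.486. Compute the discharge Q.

With bottom width b = 17.5 ft and side slope z = 1.4: A = (b + zy)y = (17.5 + 1.4×17.1)×17.1 = 708.6 ft²; P = b + 2y√(1+z²) = 17.5 + 2×17.1×1.72 = 76.34 ft.
Hydraulic radius R = A/P = 708.6/76.34 = 9.282 ft.
Manning's equation: Q = (1.486/n) A R^(2/3) S^(1/2) = (1.486/0.024) × 708.6 × 9.282^(2/3) × 0.0006402^(1/2) = 4900 ft³/s.

Q = 4900 ft³/s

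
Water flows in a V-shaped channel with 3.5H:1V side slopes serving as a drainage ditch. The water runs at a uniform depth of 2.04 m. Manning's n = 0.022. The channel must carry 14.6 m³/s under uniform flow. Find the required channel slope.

S = 0.000499

For a triangular section with side slope z = 3.5: A = zy² = 3.5×2.04² = 14.57 m²; P = 2y√(1+z²) = 2×2.04×3.64 = 14.85 m.
Hydraulic radius R = A/P = 14.57/14.85 = 0.9808 m.
From Manning's equation, S = [nQ / (1 A R^(2/3))]² = [0.022 × 14.6 / (1 × 14.57 × 0.9808^(2/3))]² = 0.000499.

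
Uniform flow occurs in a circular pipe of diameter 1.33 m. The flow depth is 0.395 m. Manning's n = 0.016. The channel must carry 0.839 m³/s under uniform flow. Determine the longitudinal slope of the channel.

For a circular section of diameter D = 1.33 m at depth y = 0.395 m, the central angle is θ = 2 arccos(1 − 2y/D) = 2.305 rad. Then A = (D²/8)(θ − sin θ) = 0.3457 m² and P = Dθ/2 = 1.533 m.
Hydraulic radius R = A/P = 0.3457/1.533 = 0.2255 m.
From Manning's equation, S = [nQ / (1 A R^(2/3))]² = [0.016 × 0.839 / (1 × 0.3457 × 0.2255^(2/3))]² = 0.011.

S = 0.011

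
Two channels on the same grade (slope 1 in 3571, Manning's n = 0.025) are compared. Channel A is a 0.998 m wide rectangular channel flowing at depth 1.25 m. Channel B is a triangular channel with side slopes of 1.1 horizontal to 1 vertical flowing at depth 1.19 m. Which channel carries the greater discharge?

Channel A: Flow area A = b·y = 0.998 × 1.25 = 1.248 m². Wetted perimeter P = b + 2y = 0.998 + 2×1.25 = 3.498 m. Hydraulic radius R = A/P = 1.248/3.498 = 0.3566 m. Q_A = (1/0.025)·1.248·0.3566^(2/3)·√0.00028 = 0.4199 m³/s.
Channel B: For a triangular section with side slope z = 1.1: A = zy² = 1.1×1.19² = 1.558 m²; P = 2y√(1+z²) = 2×1.19×1.487 = 3.538 m. Hydraulic radius R = A/P = 1.558/3.538 = 0.4403 m. Q_B = (1/0.025)·1.558·0.4403^(2/3)·√0.00028 = 0.6034 m³/s.
Q_A = 0.4199 m³/s vs Q_B = 0.6034 m³/s, so channel B carries more.

channel B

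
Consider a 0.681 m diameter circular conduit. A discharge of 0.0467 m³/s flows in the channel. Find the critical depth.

y_c = 0.131 m

At critical depth, Q² T / (g A³) = 1, i.e. A³/T = Q²/g = 0.0467²/9.81 = 0.0002223.
At y = 0.16 m: A³/T = 0.0004806 — high.
At y = 0.0966 m: A³/T = 0.00006635 — low.
At y = 0.131 m: A³/T = 0.0002198 — close enough.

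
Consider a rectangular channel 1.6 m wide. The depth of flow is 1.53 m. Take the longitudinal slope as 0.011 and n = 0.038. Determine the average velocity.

Flow area A = b·y = 1.6 × 1.53 = 2.448 m². Wetted perimeter P = b + 2y = 1.6 + 2×1.53 = 4.66 m.
Hydraulic radius R = A/P = 2.448/4.66 = 0.5253 m.
From Manning's equation, V = (1/n) R^(2/3) S^(1/2) = (1/0.038) × 0.5253^(2/3) × 0.011^(1/2) = 1.8 m/s.

V = 1.8 m/s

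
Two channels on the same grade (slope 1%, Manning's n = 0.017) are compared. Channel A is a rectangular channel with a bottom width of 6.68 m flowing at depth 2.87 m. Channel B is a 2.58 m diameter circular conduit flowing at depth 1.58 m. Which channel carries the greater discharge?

Channel A: Flow area A = b·y = 6.68 × 2.87 = 19.17 m². Wetted perimeter P = b + 2y = 6.68 + 2×2.87 = 12.42 m. Hydraulic radius R = A/P = 19.17/12.42 = 1.544 m. Q_A = (1/0.017)·19.17·1.544^(2/3)·√0.01 = 150.6 m³/s.
Channel B: For a circular section of diameter D = 2.58 m at depth y = 1.58 m, the central angle is θ = 2 arccos(1 − 2y/D) = 3.595 rad. Then A = (D²/8)(θ − sin θ) = 3.356 m² and P = Dθ/2 = 4.638 m. Hydraulic radius R = A/P = 3.356/4.638 = 0.7236 m. Q_B = (1/0.017)·3.356·0.7236^(2/3)·√0.01 = 15.91 m³/s.
Q_A = 150.6 m³/s vs Q_B = 15.91 m³/s, so channel A carries more.

channel A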